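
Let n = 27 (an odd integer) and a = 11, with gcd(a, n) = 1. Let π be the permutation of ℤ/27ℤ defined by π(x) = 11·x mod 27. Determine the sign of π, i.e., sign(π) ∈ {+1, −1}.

Trace 23: π^k(23) = [23, 10, 2, 22, 26, 16, 14] for k=0..6.
Cycle type of π: 18 + 6 + 2 + 1; total 4 cycles.
4 cycles on 27: each ℓ→(−1)^(ℓ−1), product (−1)^23 = -1.

-1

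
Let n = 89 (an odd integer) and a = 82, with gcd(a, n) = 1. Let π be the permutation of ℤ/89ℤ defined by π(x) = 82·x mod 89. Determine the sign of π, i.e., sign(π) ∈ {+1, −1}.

-1

Start at x=38: 38 → 1 → 82 → 49 → 13 → 87 → 14 → … (one orbit).
π_82 has 2 disjoint cycles with lengths [88, 1] on {0,…,88}.
89 − 2 = 87 transpositions; sign(π) = (−1)^87 = -1.
(82|89)_J = -1 (Zolotarev's lemma cross-check).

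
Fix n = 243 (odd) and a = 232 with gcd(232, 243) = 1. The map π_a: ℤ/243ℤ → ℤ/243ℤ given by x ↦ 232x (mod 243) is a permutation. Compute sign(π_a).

+1

Trace 55: π^k(55) = [55, 124, 94, 181, 196, 31, 145] for k=0..6.
Decompose π into cycles: lengths [81, 81, 27, 27, 9, 9, 3, 3, 1, 1, 1] (11 cycles, including the fixed point 0).
With 11 cycles on 243 points, sign = (−1)^{243−11} = +1.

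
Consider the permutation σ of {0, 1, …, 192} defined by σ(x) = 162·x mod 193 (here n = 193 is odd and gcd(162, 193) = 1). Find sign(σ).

Start at x=62: 62 → 8 → 138 → 161 → 27 → 128 → 85 → … (one orbit).
Cycle lengths of π_162 on ℤ/193ℤ: [96, 96, 1]; 3 cycles in total.
sign(π) = (−1)^{n − #cycles} = (−1)^{193−3} = (−1)^190 = +1.

+1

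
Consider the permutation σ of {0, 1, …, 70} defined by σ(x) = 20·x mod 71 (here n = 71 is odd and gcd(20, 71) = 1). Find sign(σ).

Start at x=48: 48 → 37 → 30 → 32 → 1 → 20 → 45 → 48 (one orbit).
The orbit structure of x ↦ 20x mod 71: 11 orbits of sizes [7, 7, 7, 7, 7, 7, 7, 7, 7, 7, 1].
71 − 11 = 60 transpositions; sign(π) = (−1)^60 = +1.
The Jacobi symbol (20|71) = +1 (Zolotarev) agrees.

+1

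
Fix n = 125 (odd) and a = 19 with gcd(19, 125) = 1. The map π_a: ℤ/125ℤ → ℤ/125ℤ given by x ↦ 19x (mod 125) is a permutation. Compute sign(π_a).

+1

Trace 111: π^k(111) = [111, 109, 71, 99, 6, 114, 41] for k=0..6.
π_19 has 7 disjoint cycles with lengths [50, 50, 10, 10, 2, 2, 1] on {0,…,124}.
125 − 7 = 118 transpositions; sign(π) = (−1)^118 = +1.
The Jacobi symbol (19|125) = +1 (Zolotarev) agrees.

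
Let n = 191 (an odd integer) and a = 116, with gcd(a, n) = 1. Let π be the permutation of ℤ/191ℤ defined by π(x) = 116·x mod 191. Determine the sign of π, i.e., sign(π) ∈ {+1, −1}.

-1

Start at x=5: 5 → 7 → 48 → 29 → 117 → 11 → 130 → … (one orbit).
π_116 has 2 disjoint cycles with lengths [190, 1] on {0,…,190}.
191 − 2 = 189 transpositions; sign(π) = (−1)^189 = -1.
The Jacobi symbol (116|191) = -1 (Zolotarev) agrees.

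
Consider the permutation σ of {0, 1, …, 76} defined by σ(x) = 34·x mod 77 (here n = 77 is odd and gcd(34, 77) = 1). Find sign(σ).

Trace 1: π^k(1) = [1, 34] for k=0..1.
Cycle lengths of π_34 on ℤ/77ℤ: [2, 2, 2, 2, 2, 2, 2, 2, 2, 2, 2, 2, 2, 2, 2, 2, 2, 2, 2, 2, 2, 2, 2, 2, 2, 2, 2, 2, 2, 2, 2, 2, 2, 1, 1, 1, 1, 1, 1, 1, 1, 1, 1, 1]; 44 cycles in total.
With 44 cycles on 77 points, sign = (−1)^{77−44} = -1.
The Jacobi symbol (34|77) = -1 (Zolotarev) agrees.

-1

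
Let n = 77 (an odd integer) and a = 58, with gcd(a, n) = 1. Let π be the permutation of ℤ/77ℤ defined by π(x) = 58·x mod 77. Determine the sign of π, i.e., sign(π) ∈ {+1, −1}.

Trace 9: π^k(9) = [9, 60, 15, 23, 25, 64, 16] for k=0..6.
Cycle lengths of π_58 on ℤ/77ℤ: [15, 15, 15, 15, 5, 5, 3, 3, 1]; 9 cycles in total.
Σ(ℓ_i−1) = 77−9 = 68; sign = (−1)^68 = +1.
Zolotarev: (58|77) = +1, matching the cycle-count sign.

+1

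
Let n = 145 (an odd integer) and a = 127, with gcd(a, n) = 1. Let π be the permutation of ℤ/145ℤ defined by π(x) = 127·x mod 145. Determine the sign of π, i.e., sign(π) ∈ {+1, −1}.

Start at x=113: 113 → 141 → 72 → 9 → 128 → 16 → 2 → … (one orbit).
Cycle type of π: 28×5 + 4 + 1; total 7 cycles.
Σ(ℓ_i−1) = 145−7 = 138; sign = (−1)^138 = +1.
The Jacobi symbol (127|145) = +1 (Zolotarev) agrees.

+1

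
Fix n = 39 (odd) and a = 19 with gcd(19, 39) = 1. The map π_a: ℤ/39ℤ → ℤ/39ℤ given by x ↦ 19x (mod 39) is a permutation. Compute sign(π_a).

-1

Trace 25: π^k(25) = [25, 7, 16, 31, 4, 37, 1] for k=0..6.
Cycle lengths of π_19 on ℤ/39ℤ: [12, 12, 12, 1, 1, 1]; 6 cycles in total.
6 cycles on 39: each ℓ→(−1)^(ℓ−1), product (−1)^33 = -1.
Zolotarev: (19|39) = -1, matching the cycle-count sign.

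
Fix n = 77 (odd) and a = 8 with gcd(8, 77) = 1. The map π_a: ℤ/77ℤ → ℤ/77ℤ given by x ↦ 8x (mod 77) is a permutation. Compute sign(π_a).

Start at x=15: 15 → 43 → 36 → 57 → 71 → 29 → 1 → … (one orbit).
Cycle lengths of π_8 on ℤ/77ℤ: [10, 10, 10, 10, 10, 10, 10, 1, 1, 1, 1, 1, 1, 1]; 14 cycles in total.
With 14 cycles on 77 points, sign = (−1)^{77−14} = -1.
(8|77)_J = -1 (Zolotarev's lemma cross-check).

-1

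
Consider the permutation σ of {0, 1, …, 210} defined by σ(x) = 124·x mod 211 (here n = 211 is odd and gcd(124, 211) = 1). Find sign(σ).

Orbit of 71 under x↦124x: [71, 153, 193, 89, 64, 129, 171]… (length divides ord_211(124)).
Cycle type of π: 70×3 + 1; total 4 cycles.
211 − 4 = 207 transpositions; sign(π) = (−1)^207 = -1.

-1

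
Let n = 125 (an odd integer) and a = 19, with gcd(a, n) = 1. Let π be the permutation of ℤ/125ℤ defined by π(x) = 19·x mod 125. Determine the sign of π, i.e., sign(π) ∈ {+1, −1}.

Start at x=116: 116 → 79 → 1 → 19 → 111 → 109 → 71 → … (one orbit).
The orbit structure of x ↦ 19x mod 125: 7 orbits of sizes [50, 50, 10, 10, 2, 2, 1].
7 cycles on 125: each ℓ→(−1)^(ℓ−1), product (−1)^118 = +1.

+1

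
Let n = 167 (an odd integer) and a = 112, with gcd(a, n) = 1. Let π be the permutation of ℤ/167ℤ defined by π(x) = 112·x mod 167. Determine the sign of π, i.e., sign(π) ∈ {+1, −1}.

+1

Orbit of 124 under x↦112x: [124, 27, 18, 12, 8, 61, 152]… (length divides ord_167(112)).
Cycle lengths of π_112 on ℤ/167ℤ: [83, 83, 1]; 3 cycles in total.
With 3 cycles on 167 points, sign = (−1)^{167−3} = +1.
The Jacobi symbol (112|167) = +1 (Zolotarev) agrees.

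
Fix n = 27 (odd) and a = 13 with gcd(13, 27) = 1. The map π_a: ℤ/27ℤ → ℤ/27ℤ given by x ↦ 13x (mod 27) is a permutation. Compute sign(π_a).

+1

Orbit of 25 under x↦13x: [25, 1, 13, 7, 10, 22, 16]… (length divides ord_27(13)).
7 cycles of lengths [9, 9, 3, 3, 1, 1, 1].
sign(π) = (−1)^{n − #cycles} = (−1)^{27−7} = (−1)^20 = +1.
Zolotarev: (13|27) = +1, matching the cycle-count sign.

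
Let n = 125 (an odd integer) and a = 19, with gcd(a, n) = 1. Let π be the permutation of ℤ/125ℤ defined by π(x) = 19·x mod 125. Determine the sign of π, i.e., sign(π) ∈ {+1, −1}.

Start at x=104: 104 → 101 → 44 → 86 → 9 → 46 → 124 → … (one orbit).
7 cycles of lengths [50, 50, 10, 10, 2, 2, 1].
With 7 cycles on 125 points, sign = (−1)^{125−7} = +1.
(19|125)_J = +1 (Zolotarev's lemma cross-check).

+1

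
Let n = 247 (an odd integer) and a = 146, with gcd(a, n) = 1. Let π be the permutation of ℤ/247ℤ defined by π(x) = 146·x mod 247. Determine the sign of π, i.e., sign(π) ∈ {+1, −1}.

-1

Orbit of 224 under x↦146x: [224, 100, 27, 237, 22, 1, 146]… (length divides ord_247(146)).
The orbit structure of x ↦ 146x mod 247: 18 orbits of sizes [18, 18, 18, 18, 18, 18, 18, 18, 18, 18, 18, 18, 18, 3, 3, 3, 3, 1].
247 − 18 = 229 transpositions; sign(π) = (−1)^229 = -1.
The Jacobi symbol (146|247) = -1 (Zolotarev) agrees.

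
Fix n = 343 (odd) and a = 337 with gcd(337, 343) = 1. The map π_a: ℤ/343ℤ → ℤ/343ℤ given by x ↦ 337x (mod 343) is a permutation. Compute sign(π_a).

Orbit of 106 under x↦337x: [106, 50, 43, 85, 176, 316, 162]… (length divides ord_343(337)).
The orbit structure of x ↦ 337x mod 343: 19 orbits of sizes [49, 49, 49, 49, 49, 49, 7, 7, 7, 7, 7, 7, 1, 1, 1, 1, 1, 1, 1].
With 19 cycles on 343 points, sign = (−1)^{343−19} = +1.
(337|343)_J = +1 (Zolotarev's lemma cross-check).

+1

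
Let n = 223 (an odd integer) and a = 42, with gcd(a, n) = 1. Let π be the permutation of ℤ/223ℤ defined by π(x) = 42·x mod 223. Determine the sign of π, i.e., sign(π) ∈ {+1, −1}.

Trace 84: π^k(84) = [84, 183, 104, 131, 150, 56, 122] for k=0..6.
π_42 has 2 disjoint cycles with lengths [222, 1] on {0,…,222}.
Σ(ℓ_i−1) = 223−2 = 221; sign = (−1)^221 = -1.
Check: (42/223) = -1 by Zolotarev.

-1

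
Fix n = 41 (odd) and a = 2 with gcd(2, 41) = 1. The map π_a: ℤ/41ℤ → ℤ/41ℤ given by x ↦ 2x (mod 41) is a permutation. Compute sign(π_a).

Start at x=2: 2 → 4 → 8 → 16 → 32 → 23 → 5 → … (one orbit).
Cycle type of π: 20×2 + 1; total 3 cycles.
n − c = 41 − 3 = 38; sign = (−1)^38 = +1.
Zolotarev: (2|41) = +1, matching the cycle-count sign.

+1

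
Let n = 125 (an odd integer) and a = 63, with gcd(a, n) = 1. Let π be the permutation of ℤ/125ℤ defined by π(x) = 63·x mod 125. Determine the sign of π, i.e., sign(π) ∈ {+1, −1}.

Orbit of 19 under x↦63x: [19, 72, 36, 18, 9, 67, 96]… (length divides ord_125(63)).
The orbit structure of x ↦ 63x mod 125: 4 orbits of sizes [100, 20, 4, 1].
n − c = 125 − 4 = 121; sign = (−1)^121 = -1.

-1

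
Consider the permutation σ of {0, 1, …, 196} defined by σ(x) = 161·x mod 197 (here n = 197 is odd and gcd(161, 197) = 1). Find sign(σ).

+1

Trace 6: π^k(6) = [6, 178, 93, 1, 161, 114, 33] for k=0..6.
Decompose π into cycles: lengths [14, 14, 14, 14, 14, 14, 14, 14, 14, 14, 14, 14, 14, 14, 1] (15 cycles, including the fixed point 0).
Σ(ℓ_i−1) = 197−15 = 182; sign = (−1)^182 = +1.
Zolotarev: (161|197) = +1, matching the cycle-count sign.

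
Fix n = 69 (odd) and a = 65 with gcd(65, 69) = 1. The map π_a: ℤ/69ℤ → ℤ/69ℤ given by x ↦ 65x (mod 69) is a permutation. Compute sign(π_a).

Orbit of 14 under x↦65x: [14, 13, 17, 1, 65, 16, 5]… (length divides ord_69(65)).
Decompose π into cycles: lengths [22, 22, 22, 2, 1] (5 cycles, including the fixed point 0).
Σ(ℓ_i−1) = 69−5 = 64; sign = (−1)^64 = +1.
Check: (65/69) = +1 by Zolotarev.

+1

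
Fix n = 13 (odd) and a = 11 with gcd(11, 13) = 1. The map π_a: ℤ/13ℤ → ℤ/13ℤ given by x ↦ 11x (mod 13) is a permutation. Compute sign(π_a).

Start at x=12: 12 → 2 → 9 → 8 → 10 → 6 → 1 → … (one orbit).
Decompose π into cycles: lengths [12, 1] (2 cycles, including the fixed point 0).
n − c = 13 − 2 = 11; sign = (−1)^11 = -1.
(11|13)_J = -1 (Zolotarev's lemma cross-check).

-1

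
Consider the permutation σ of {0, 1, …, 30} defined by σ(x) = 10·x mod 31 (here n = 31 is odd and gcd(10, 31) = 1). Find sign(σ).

Start at x=19: 19 → 4 → 9 → 28 → 1 → 10 → 7 → … (one orbit).
Decompose π into cycles: lengths [15, 15, 1] (3 cycles, including the fixed point 0).
3 cycles on 31: each ℓ→(−1)^(ℓ−1), product (−1)^28 = +1.
Via Zolotarev, sign(π_{10}) = (10|31) = +1.

+1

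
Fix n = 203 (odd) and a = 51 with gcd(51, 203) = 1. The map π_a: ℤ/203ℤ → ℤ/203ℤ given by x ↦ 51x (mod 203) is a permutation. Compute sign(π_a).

Start at x=158: 158 → 141 → 86 → 123 → 183 → 198 → 151 → … (one orbit).
9 cycles of lengths [42, 42, 42, 42, 14, 14, 3, 3, 1].
9 cycles on 203: each ℓ→(−1)^(ℓ−1), product (−1)^194 = +1.

+1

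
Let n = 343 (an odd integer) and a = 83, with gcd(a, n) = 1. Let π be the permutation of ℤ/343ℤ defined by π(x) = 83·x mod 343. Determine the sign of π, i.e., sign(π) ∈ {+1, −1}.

Start at x=90: 90 → 267 → 209 → 197 → 230 → 225 → 153 → … (one orbit).
Cycle type of π: 98×3 + 14×3 + 2×3 + 1; total 10 cycles.
n − c = 343 − 10 = 333; sign = (−1)^333 = -1.

-1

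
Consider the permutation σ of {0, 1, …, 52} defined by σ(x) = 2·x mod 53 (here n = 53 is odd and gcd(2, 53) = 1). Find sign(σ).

Start at x=42: 42 → 31 → 9 → 18 → 36 → 19 → 38 → … (one orbit).
Cycle type of π: 52 + 1; total 2 cycles.
With 2 cycles on 53 points, sign = (−1)^{53−2} = -1.

-1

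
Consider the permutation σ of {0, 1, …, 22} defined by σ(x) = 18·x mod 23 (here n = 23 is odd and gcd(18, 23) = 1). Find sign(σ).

Orbit of 9 under x↦18x: [9, 1, 18, 2, 13, 4, 3]… (length divides ord_23(18)).
3 cycles of lengths [11, 11, 1].
n − c = 23 − 3 = 20; sign = (−1)^20 = +1.

+1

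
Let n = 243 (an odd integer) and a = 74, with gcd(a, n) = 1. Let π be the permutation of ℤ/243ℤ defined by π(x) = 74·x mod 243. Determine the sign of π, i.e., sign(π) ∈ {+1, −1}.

Start at x=152: 152 → 70 → 77 → 109 → 47 → 76 → 35 → … (one orbit).
Cycle lengths of π_74 on ℤ/243ℤ: [162, 54, 18, 6, 2, 1]; 6 cycles in total.
243 − 6 = 237 transpositions; sign(π) = (−1)^237 = -1.

-1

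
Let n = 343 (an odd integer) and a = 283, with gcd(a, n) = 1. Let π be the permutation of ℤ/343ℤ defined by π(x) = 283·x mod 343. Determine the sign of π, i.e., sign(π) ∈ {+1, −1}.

-1

Trace 260: π^k(260) = [260, 178, 296, 76, 242, 229, 323] for k=0..6.
4 cycles of lengths [294, 42, 6, 1].
343 − 4 = 339 transpositions; sign(π) = (−1)^339 = -1.
The Jacobi symbol (283|343) = -1 (Zolotarev) agrees.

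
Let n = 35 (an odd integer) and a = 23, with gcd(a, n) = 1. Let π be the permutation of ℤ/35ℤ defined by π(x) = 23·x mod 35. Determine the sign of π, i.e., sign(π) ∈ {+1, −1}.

-1

Orbit of 8 under x↦23x: [8, 9, 32, 1, 23, 4, 22]… (length divides ord_35(23)).
6 cycles of lengths [12, 12, 4, 3, 3, 1].
Σ(ℓ_i−1) = 35−6 = 29; sign = (−1)^29 = -1.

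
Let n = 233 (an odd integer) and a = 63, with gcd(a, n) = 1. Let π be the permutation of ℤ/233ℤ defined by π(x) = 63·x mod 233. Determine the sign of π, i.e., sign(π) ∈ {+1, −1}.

Trace 142: π^k(142) = [142, 92, 204, 37, 1, 63, 8] for k=0..6.
π_63 has 9 disjoint cycles with lengths [29, 29, 29, 29, 29, 29, 29, 29, 1] on {0,…,232}.
With 9 cycles on 233 points, sign = (−1)^{233−9} = +1.
Check: (63/233) = +1 by Zolotarev.

+1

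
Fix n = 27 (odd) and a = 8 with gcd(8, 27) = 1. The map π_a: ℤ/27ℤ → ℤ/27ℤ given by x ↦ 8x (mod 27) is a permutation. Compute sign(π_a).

-1

Start at x=8: 8 → 10 → 26 → 19 → 17 → 1 → 8 (one orbit).
Cycle type of π: 6×3 + 2×4 + 1; total 8 cycles.
8 cycles on 27: each ℓ→(−1)^(ℓ−1), product (−1)^19 = -1.
Via Zolotarev, sign(π_{8}) = (8|27) = -1.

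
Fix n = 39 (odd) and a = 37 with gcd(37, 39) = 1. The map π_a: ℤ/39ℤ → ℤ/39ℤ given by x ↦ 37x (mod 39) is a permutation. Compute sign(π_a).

-1

Trace 31: π^k(31) = [31, 16, 7, 25, 28, 22, 34] for k=0..6.
The orbit structure of x ↦ 37x mod 39: 6 orbits of sizes [12, 12, 12, 1, 1, 1].
With 6 cycles on 39 points, sign = (−1)^{39−6} = -1.
Via Zolotarev, sign(π_{37}) = (37|39) = -1.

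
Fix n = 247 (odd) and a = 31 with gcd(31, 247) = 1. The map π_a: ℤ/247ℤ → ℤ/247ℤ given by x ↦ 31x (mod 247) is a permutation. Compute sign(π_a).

+1

Start at x=235: 235 → 122 → 77 → 164 → 144 → 18 → 64 → … (one orbit).
The orbit structure of x ↦ 31x mod 247: 25 orbits of sizes [12, 12, 12, 12, 12, 12, 12, 12, 12, 12, 12, 12, 12, 12, 12, 12, 12, 12, 6, 6, 6, 4, 4, 4, 1].
With 25 cycles on 247 points, sign = (−1)^{247−25} = +1.
Check: (31/247) = +1 by Zolotarev.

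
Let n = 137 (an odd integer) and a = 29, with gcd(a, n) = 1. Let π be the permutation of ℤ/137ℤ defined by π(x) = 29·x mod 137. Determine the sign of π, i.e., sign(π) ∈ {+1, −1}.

Trace 88: π^k(88) = [88, 86, 28, 127, 121, 84, 107] for k=0..6.
Decompose π into cycles: lengths [136, 1] (2 cycles, including the fixed point 0).
With 2 cycles on 137 points, sign = (−1)^{137−2} = -1.
Via Zolotarev, sign(π_{29}) = (29|137) = -1.

-1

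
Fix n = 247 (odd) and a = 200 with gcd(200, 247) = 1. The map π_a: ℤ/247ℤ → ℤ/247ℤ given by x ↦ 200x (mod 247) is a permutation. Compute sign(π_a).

Trace 86: π^k(86) = [86, 157, 31, 25, 60, 144, 148] for k=0..6.
The orbit structure of x ↦ 200x mod 247: 11 orbits of sizes [36, 36, 36, 36, 36, 36, 18, 4, 4, 4, 1].
With 11 cycles on 247 points, sign = (−1)^{247−11} = +1.

+1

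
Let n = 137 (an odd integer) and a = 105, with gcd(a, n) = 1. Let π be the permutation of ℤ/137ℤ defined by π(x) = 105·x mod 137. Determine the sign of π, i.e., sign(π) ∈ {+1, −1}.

+1

Orbit of 88 under x↦105x: [88, 61, 103, 129, 119, 28, 63]… (length divides ord_137(105)).
Cycle type of π: 68×2 + 1; total 3 cycles.
3 cycles on 137: each ℓ→(−1)^(ℓ−1), product (−1)^134 = +1.
Via Zolotarev, sign(π_{105}) = (105|137) = +1.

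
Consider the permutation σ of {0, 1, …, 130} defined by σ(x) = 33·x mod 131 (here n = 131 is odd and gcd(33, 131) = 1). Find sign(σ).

Orbit of 109 under x↦33x: [109, 60, 15, 102, 91, 121, 63]… (length divides ord_131(33)).
Decompose π into cycles: lengths [65, 65, 1] (3 cycles, including the fixed point 0).
With 3 cycles on 131 points, sign = (−1)^{131−3} = +1.
The Jacobi symbol (33|131) = +1 (Zolotarev) agrees.

+1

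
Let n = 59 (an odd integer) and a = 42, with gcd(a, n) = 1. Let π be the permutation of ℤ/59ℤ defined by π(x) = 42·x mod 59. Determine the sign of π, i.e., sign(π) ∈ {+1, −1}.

Start at x=49: 49 → 52 → 1 → 42 → 53 → 43 → 36 → … (one orbit).
Cycle lengths of π_42 on ℤ/59ℤ: [58, 1]; 2 cycles in total.
Σ(ℓ_i−1) = 59−2 = 57; sign = (−1)^57 = -1.
(42|59)_J = -1 (Zolotarev's lemma cross-check).

-1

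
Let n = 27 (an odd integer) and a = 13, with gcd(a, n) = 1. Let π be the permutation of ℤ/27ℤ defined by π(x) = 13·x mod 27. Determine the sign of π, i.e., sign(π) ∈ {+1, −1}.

Start at x=1: 1 → 13 → 7 → 10 → 22 → 16 → 19 → … (one orbit).
π_13 has 7 disjoint cycles with lengths [9, 9, 3, 3, 1, 1, 1] on {0,…,26}.
7 cycles on 27: each ℓ→(−1)^(ℓ−1), product (−1)^20 = +1.
Zolotarev: (13|27) = +1, matching the cycle-count sign.

+1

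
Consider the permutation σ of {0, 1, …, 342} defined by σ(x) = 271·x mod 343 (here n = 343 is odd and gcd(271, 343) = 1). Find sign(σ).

Orbit of 118 under x↦271x: [118, 79, 143, 337, 89, 109, 41]… (length divides ord_343(271)).
Decompose π into cycles: lengths [294, 42, 6, 1] (4 cycles, including the fixed point 0).
343 − 4 = 339 transpositions; sign(π) = (−1)^339 = -1.

-1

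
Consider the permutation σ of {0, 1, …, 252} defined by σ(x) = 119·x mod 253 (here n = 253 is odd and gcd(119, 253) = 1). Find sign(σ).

+1

Orbit of 202 under x↦119x: [202, 3, 104, 232, 31, 147, 36]… (length divides ord_253(119)).
9 cycles of lengths [55, 55, 55, 55, 11, 11, 5, 5, 1].
n − c = 253 − 9 = 244; sign = (−1)^244 = +1.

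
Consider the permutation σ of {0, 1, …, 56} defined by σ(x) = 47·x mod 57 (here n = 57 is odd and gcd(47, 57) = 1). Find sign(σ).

-1

Orbit of 5 under x↦47x: [5, 7, 44, 16, 11, 4, 17]… (length divides ord_57(47)).
The orbit structure of x ↦ 47x mod 57: 6 orbits of sizes [18, 18, 9, 9, 2, 1].
6 cycles on 57: each ℓ→(−1)^(ℓ−1), product (−1)^51 = -1.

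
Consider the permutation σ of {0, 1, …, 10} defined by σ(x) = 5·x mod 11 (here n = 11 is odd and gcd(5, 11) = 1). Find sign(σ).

Start at x=4: 4 → 9 → 1 → 5 → 3 → 4 (one orbit).
3 cycles of lengths [5, 5, 1].
11 − 3 = 8 transpositions; sign(π) = (−1)^8 = +1.

+1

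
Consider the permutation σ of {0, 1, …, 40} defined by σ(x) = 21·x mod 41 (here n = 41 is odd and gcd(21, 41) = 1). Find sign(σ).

+1

Trace 2: π^k(2) = [2, 1, 21, 31, 36, 18, 9] for k=0..6.
Decompose π into cycles: lengths [20, 20, 1] (3 cycles, including the fixed point 0).
n − c = 41 − 3 = 38; sign = (−1)^38 = +1.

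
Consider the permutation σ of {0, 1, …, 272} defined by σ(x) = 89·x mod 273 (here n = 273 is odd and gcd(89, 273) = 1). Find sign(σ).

-1

Trace 205: π^k(205) = [205, 227, 1, 89, 4, 83, 16] for k=0..6.
Cycle lengths of π_89 on ℤ/273ℤ: [12, 12, 12, 12, 12, 12, 12, 12, 12, 12, 12, 12, 12, 12, 12, 12, 12, 12, 12, 12, 12, 6, 6, 6, 2, 1]; 26 cycles in total.
With 26 cycles on 273 points, sign = (−1)^{273−26} = -1.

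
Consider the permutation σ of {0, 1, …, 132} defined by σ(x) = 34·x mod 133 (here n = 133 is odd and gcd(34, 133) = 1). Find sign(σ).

Orbit of 120 under x↦34x: [120, 90, 1, 34, 92, 69, 85]… (length divides ord_133(34)).
Cycle lengths of π_34 on ℤ/133ℤ: [18, 18, 18, 18, 18, 18, 18, 2, 2, 2, 1]; 11 cycles in total.
Σ(ℓ_i−1) = 133−11 = 122; sign = (−1)^122 = +1.
(34|133)_J = +1 (Zolotarev's lemma cross-check).

+1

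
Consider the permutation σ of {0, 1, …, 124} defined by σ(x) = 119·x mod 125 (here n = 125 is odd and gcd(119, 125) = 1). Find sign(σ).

+1

Orbit of 119 under x↦119x: [119, 36, 34, 46, 99, 31, 64]… (length divides ord_125(119)).
π_119 has 7 disjoint cycles with lengths [50, 50, 10, 10, 2, 2, 1] on {0,…,124}.
Σ(ℓ_i−1) = 125−7 = 118; sign = (−1)^118 = +1.
Via Zolotarev, sign(π_{119}) = (119|125) = +1.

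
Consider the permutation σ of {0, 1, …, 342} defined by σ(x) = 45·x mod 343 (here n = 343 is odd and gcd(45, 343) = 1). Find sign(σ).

-1

Start at x=277: 277 → 117 → 120 → 255 → 156 → 160 → 340 → … (one orbit).
4 cycles of lengths [294, 42, 6, 1].
Σ(ℓ_i−1) = 343−4 = 339; sign = (−1)^339 = -1.
The Jacobi symbol (45|343) = -1 (Zolotarev) agrees.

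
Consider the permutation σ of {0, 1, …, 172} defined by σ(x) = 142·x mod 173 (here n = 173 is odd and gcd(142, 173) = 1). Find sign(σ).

Trace 132: π^k(132) = [132, 60, 43, 51, 149, 52, 118] for k=0..6.
Cycle lengths of π_142 on ℤ/173ℤ: [43, 43, 43, 43, 1]; 5 cycles in total.
173 − 5 = 168 transpositions; sign(π) = (−1)^168 = +1.
Zolotarev: (142|173) = +1, matching the cycle-count sign.

+1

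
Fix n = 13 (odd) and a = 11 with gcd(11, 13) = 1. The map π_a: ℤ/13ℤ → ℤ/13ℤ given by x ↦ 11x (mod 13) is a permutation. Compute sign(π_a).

Orbit of 4 under x↦11x: [4, 5, 3, 7, 12, 2, 9]… (length divides ord_13(11)).
Cycle lengths of π_11 on ℤ/13ℤ: [12, 1]; 2 cycles in total.
Σ(ℓ_i−1) = 13−2 = 11; sign = (−1)^11 = -1.

-1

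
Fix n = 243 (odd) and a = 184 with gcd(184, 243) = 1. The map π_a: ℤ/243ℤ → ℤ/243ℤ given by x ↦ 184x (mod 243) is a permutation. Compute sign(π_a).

Start at x=76: 76 → 133 → 172 → 58 → 223 → 208 → 121 → … (one orbit).
11 cycles of lengths [81, 81, 27, 27, 9, 9, 3, 3, 1, 1, 1].
n − c = 243 − 11 = 232; sign = (−1)^232 = +1.
Via Zolotarev, sign(π_{184}) = (184|243) = +1.

+1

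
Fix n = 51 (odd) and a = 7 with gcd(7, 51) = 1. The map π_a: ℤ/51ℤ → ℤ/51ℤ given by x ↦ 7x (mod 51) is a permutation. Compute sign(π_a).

Trace 46: π^k(46) = [46, 16, 10, 19, 31, 13, 40] for k=0..6.
Decompose π into cycles: lengths [16, 16, 16, 1, 1, 1] (6 cycles, including the fixed point 0).
6 cycles on 51: each ℓ→(−1)^(ℓ−1), product (−1)^45 = -1.
Via Zolotarev, sign(π_{7}) = (7|51) = -1.

-1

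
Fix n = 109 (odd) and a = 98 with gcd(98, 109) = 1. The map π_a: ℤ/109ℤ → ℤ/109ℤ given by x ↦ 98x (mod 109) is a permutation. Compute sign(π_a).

-1

Trace 57: π^k(57) = [57, 27, 30, 106, 33, 73, 69] for k=0..6.
Decompose π into cycles: lengths [108, 1] (2 cycles, including the fixed point 0).
With 2 cycles on 109 points, sign = (−1)^{109−2} = -1.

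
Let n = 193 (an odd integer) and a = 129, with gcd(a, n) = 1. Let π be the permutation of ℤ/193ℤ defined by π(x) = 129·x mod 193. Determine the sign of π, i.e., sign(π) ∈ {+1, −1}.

+1

Orbit of 192 under x↦129x: [192, 64, 150, 50, 81, 27, 9]… (length divides ord_193(129)).
The orbit structure of x ↦ 129x mod 193: 13 orbits of sizes [16, 16, 16, 16, 16, 16, 16, 16, 16, 16, 16, 16, 1].
193 − 13 = 180 transpositions; sign(π) = (−1)^180 = +1.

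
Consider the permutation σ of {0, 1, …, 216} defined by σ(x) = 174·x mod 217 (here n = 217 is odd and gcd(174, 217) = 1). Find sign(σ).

-1

Orbit of 97 under x↦174x: [97, 169, 111, 1, 174, 113, 132]… (length divides ord_217(174)).
12 cycles of lengths [30, 30, 30, 30, 30, 30, 15, 15, 2, 2, 2, 1].
With 12 cycles on 217 points, sign = (−1)^{217−12} = -1.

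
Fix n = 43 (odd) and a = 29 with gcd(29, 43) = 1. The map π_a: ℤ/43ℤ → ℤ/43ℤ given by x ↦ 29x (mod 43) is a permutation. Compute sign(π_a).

Orbit of 12 under x↦29x: [12, 4, 30, 10, 32, 25, 37]… (length divides ord_43(29)).
Decompose π into cycles: lengths [42, 1] (2 cycles, including the fixed point 0).
43 − 2 = 41 transpositions; sign(π) = (−1)^41 = -1.

-1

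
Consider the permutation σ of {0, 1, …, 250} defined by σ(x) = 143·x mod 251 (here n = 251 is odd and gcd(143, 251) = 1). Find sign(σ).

Trace 46: π^k(46) = [46, 52, 157, 112, 203, 164, 109] for k=0..6.
Decompose π into cycles: lengths [250, 1] (2 cycles, including the fixed point 0).
n − c = 251 − 2 = 249; sign = (−1)^249 = -1.

-1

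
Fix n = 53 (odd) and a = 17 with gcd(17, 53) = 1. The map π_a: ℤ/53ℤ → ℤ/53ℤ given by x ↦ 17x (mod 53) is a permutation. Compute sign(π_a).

+1

Start at x=40: 40 → 44 → 6 → 49 → 38 → 10 → 11 → … (one orbit).
Decompose π into cycles: lengths [26, 26, 1] (3 cycles, including the fixed point 0).
sign(π) = (−1)^{n − #cycles} = (−1)^{53−3} = (−1)^50 = +1.
Via Zolotarev, sign(π_{17}) = (17|53) = +1.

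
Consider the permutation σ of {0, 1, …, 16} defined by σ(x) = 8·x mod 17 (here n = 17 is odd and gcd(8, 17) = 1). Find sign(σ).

+1

Orbit of 15 under x↦8x: [15, 1, 8, 13, 2, 16, 9]… (length divides ord_17(8)).
Cycle type of π: 8×2 + 1; total 3 cycles.
3 cycles on 17: each ℓ→(−1)^(ℓ−1), product (−1)^14 = +1.
Via Zolotarev, sign(π_{8}) = (8|17) = +1.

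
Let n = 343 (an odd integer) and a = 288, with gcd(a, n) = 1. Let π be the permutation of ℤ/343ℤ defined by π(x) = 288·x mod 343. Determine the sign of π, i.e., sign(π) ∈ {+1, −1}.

+1

Trace 281: π^k(281) = [281, 323, 71, 211, 57, 295, 239] for k=0..6.
The orbit structure of x ↦ 288x mod 343: 19 orbits of sizes [49, 49, 49, 49, 49, 49, 7, 7, 7, 7, 7, 7, 1, 1, 1, 1, 1, 1, 1].
343 − 19 = 324 transpositions; sign(π) = (−1)^324 = +1.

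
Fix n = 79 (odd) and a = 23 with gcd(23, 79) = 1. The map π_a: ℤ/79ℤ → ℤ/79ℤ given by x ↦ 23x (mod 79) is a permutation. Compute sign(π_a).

+1

Trace 23: π^k(23) = [23, 55, 1] for k=0..2.
The orbit structure of x ↦ 23x mod 79: 27 orbits of sizes [3, 3, 3, 3, 3, 3, 3, 3, 3, 3, 3, 3, 3, 3, 3, 3, 3, 3, 3, 3, 3, 3, 3, 3, 3, 3, 1].
n − c = 79 − 27 = 52; sign = (−1)^52 = +1.
Check: (23/79) = +1 by Zolotarev.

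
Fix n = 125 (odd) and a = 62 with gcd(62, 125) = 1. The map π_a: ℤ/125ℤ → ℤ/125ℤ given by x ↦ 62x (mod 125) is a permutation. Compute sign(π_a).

Orbit of 77 under x↦62x: [77, 24, 113, 6, 122, 64, 93]… (length divides ord_125(62)).
4 cycles of lengths [100, 20, 4, 1].
125 − 4 = 121 transpositions; sign(π) = (−1)^121 = -1.
Via Zolotarev, sign(π_{62}) = (62|125) = -1.

-1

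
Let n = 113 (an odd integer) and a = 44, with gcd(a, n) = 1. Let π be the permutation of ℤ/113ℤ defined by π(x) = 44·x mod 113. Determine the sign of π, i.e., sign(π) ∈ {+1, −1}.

Trace 15: π^k(15) = [15, 95, 112, 69, 98, 18, 1] for k=0..6.
15 cycles of lengths [8, 8, 8, 8, 8, 8, 8, 8, 8, 8, 8, 8, 8, 8, 1].
n − c = 113 − 15 = 98; sign = (−1)^98 = +1.
The Jacobi symbol (44|113) = +1 (Zolotarev) agrees.

+1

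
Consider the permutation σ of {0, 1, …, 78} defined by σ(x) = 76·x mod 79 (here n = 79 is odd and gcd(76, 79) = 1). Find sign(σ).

+1

Start at x=46: 46 → 20 → 19 → 22 → 13 → 40 → 38 → … (one orbit).
Cycle lengths of π_76 on ℤ/79ℤ: [39, 39, 1]; 3 cycles in total.
n − c = 79 − 3 = 76; sign = (−1)^76 = +1.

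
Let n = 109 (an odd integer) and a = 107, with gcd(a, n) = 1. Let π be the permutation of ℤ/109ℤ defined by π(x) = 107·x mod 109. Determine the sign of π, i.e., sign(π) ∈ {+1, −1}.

Trace 2: π^k(2) = [2, 105, 8, 93, 32, 45, 19] for k=0..6.
Cycle type of π: 36×3 + 1; total 4 cycles.
sign(π) = (−1)^{n − #cycles} = (−1)^{109−4} = (−1)^105 = -1.
The Jacobi symbol (107|109) = -1 (Zolotarev) agrees.

-1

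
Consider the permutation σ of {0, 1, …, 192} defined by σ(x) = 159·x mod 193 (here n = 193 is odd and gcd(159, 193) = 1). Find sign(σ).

-1

Trace 97: π^k(97) = [97, 176, 192, 34, 2, 125, 189] for k=0..6.
The orbit structure of x ↦ 159x mod 193: 2 orbits of sizes [192, 1].
2 cycles on 193: each ℓ→(−1)^(ℓ−1), product (−1)^191 = -1.
The Jacobi symbol (159|193) = -1 (Zolotarev) agrees.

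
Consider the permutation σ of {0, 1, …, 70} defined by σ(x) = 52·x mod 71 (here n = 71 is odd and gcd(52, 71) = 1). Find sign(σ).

Start at x=67: 67 → 5 → 47 → 30 → 69 → 38 → 59 → … (one orbit).
Cycle type of π: 70 + 1; total 2 cycles.
Σ(ℓ_i−1) = 71−2 = 69; sign = (−1)^69 = -1.

-1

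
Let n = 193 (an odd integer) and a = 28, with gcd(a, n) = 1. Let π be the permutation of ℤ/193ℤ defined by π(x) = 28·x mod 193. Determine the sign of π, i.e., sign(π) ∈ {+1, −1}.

Orbit of 109 under x↦28x: [109, 157, 150, 147, 63, 27, 177]… (length divides ord_193(28)).
π_28 has 5 disjoint cycles with lengths [48, 48, 48, 48, 1] on {0,…,192}.
Σ(ℓ_i−1) = 193−5 = 188; sign = (−1)^188 = +1.
Zolotarev: (28|193) = +1, matching the cycle-count sign.

+1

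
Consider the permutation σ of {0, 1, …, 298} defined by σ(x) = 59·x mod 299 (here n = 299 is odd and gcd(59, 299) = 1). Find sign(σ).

Trace 49: π^k(49) = [49, 200, 139, 128, 77, 58, 133] for k=0..6.
π_59 has 6 disjoint cycles with lengths [132, 132, 12, 11, 11, 1] on {0,…,298}.
With 6 cycles on 299 points, sign = (−1)^{299−6} = -1.

-1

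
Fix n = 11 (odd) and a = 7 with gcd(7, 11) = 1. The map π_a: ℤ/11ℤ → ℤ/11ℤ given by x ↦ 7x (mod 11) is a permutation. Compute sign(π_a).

Trace 3: π^k(3) = [3, 10, 4, 6, 9, 8, 1] for k=0..6.
2 cycles of lengths [10, 1].
2 cycles on 11: each ℓ→(−1)^(ℓ−1), product (−1)^9 = -1.

-1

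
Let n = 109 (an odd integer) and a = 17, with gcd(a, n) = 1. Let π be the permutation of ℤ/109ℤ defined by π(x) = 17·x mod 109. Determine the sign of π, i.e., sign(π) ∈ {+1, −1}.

-1

Trace 32: π^k(32) = [32, 108, 92, 38, 101, 82, 86] for k=0..6.
Cycle type of π: 36×3 + 1; total 4 cycles.
n − c = 109 − 4 = 105; sign = (−1)^105 = -1.
The Jacobi symbol (17|109) = -1 (Zolotarev) agrees.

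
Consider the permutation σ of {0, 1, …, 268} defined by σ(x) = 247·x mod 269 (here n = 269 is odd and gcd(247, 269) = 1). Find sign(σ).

-1

Trace 44: π^k(44) = [44, 108, 45, 86, 260, 198, 217] for k=0..6.
The orbit structure of x ↦ 247x mod 269: 2 orbits of sizes [268, 1].
269 − 2 = 267 transpositions; sign(π) = (−1)^267 = -1.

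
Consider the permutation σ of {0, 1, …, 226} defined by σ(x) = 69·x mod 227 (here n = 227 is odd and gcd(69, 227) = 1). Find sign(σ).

+1

Trace 113: π^k(113) = [113, 79, 3, 207, 209, 120, 108] for k=0..6.
The orbit structure of x ↦ 69x mod 227: 3 orbits of sizes [113, 113, 1].
n − c = 227 − 3 = 224; sign = (−1)^224 = +1.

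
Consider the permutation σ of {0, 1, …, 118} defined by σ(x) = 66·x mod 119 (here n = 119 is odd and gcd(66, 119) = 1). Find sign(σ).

-1

Orbit of 117 under x↦66x: [117, 106, 94, 16, 104, 81, 110]… (length divides ord_119(66)).
Cycle type of π: 24×4 + 8×2 + 6 + 1; total 8 cycles.
119 − 8 = 111 transpositions; sign(π) = (−1)^111 = -1.
Via Zolotarev, sign(π_{66}) = (66|119) = -1.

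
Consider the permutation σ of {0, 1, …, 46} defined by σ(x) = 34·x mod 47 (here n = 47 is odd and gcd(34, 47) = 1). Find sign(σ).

+1

Orbit of 12 under x↦34x: [12, 32, 7, 3, 8, 37, 36]… (length divides ord_47(34)).
Decompose π into cycles: lengths [23, 23, 1] (3 cycles, including the fixed point 0).
47 − 3 = 44 transpositions; sign(π) = (−1)^44 = +1.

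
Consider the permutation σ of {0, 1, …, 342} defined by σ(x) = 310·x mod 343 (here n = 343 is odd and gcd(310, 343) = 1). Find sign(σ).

+1

Orbit of 184 under x↦310x: [184, 102, 64, 289, 67, 190, 247]… (length divides ord_343(310)).
7 cycles of lengths [147, 147, 21, 21, 3, 3, 1].
n − c = 343 − 7 = 336; sign = (−1)^336 = +1.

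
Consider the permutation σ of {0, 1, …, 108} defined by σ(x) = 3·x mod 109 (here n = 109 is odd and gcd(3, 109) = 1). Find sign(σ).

Trace 35: π^k(35) = [35, 105, 97, 73, 1, 3, 9] for k=0..6.
Decompose π into cycles: lengths [27, 27, 27, 27, 1] (5 cycles, including the fixed point 0).
Σ(ℓ_i−1) = 109−5 = 104; sign = (−1)^104 = +1.
The Jacobi symbol (3|109) = +1 (Zolotarev) agrees.

+1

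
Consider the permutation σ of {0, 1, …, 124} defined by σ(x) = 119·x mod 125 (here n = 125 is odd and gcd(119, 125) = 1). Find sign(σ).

Orbit of 21 under x↦119x: [21, 124, 6, 89, 91, 79, 26]… (length divides ord_125(119)).
The orbit structure of x ↦ 119x mod 125: 7 orbits of sizes [50, 50, 10, 10, 2, 2, 1].
7 cycles on 125: each ℓ→(−1)^(ℓ−1), product (−1)^118 = +1.

+1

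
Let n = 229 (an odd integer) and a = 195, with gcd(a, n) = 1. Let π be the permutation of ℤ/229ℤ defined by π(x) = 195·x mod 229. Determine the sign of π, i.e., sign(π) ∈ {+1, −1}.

Trace 54: π^k(54) = [54, 225, 136, 185, 122, 203, 197] for k=0..6.
π_195 has 4 disjoint cycles with lengths [76, 76, 76, 1] on {0,…,228}.
sign(π) = (−1)^{n − #cycles} = (−1)^{229−4} = (−1)^225 = -1.

-1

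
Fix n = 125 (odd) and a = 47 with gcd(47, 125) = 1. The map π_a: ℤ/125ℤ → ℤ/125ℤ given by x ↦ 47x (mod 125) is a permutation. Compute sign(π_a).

Trace 2: π^k(2) = [2, 94, 43, 21, 112, 14, 33] for k=0..6.
π_47 has 4 disjoint cycles with lengths [100, 20, 4, 1] on {0,…,124}.
Σ(ℓ_i−1) = 125−4 = 121; sign = (−1)^121 = -1.
Zolotarev: (47|125) = -1, matching the cycle-count sign.

-1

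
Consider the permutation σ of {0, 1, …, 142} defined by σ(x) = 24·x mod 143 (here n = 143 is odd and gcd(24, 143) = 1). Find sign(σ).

Orbit of 24 under x↦24x: [24, 4, 96, 16, 98, 64, 106]… (length divides ord_143(24)).
5 cycles of lengths [60, 60, 12, 10, 1].
Σ(ℓ_i−1) = 143−5 = 138; sign = (−1)^138 = +1.
The Jacobi symbol (24|143) = +1 (Zolotarev) agrees.

+1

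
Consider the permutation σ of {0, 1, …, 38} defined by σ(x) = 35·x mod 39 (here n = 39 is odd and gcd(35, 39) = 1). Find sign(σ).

Start at x=16: 16 → 14 → 22 → 29 → 1 → 35 → 16 (one orbit).
The orbit structure of x ↦ 35x mod 39: 10 orbits of sizes [6, 6, 6, 6, 3, 3, 3, 3, 2, 1].
39 − 10 = 29 transpositions; sign(π) = (−1)^29 = -1.
Via Zolotarev, sign(π_{35}) = (35|39) = -1.

-1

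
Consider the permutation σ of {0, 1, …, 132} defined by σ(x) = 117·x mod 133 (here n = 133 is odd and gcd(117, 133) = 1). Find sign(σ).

+1

Trace 1: π^k(1) = [1, 117, 123, 27, 100, 129, 64] for k=0..6.
Cycle type of π: 18×7 + 6 + 1; total 9 cycles.
9 cycles on 133: each ℓ→(−1)^(ℓ−1), product (−1)^124 = +1.
(117|133)_J = +1 (Zolotarev's lemma cross-check).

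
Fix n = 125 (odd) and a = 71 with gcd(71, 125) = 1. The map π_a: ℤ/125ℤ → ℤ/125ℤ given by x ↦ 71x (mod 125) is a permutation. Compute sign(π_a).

Trace 86: π^k(86) = [86, 106, 26, 96, 66, 61, 81] for k=0..6.
Cycle lengths of π_71 on ℤ/125ℤ: [25, 25, 25, 25, 5, 5, 5, 5, 1, 1, 1, 1, 1]; 13 cycles in total.
125 − 13 = 112 transpositions; sign(π) = (−1)^112 = +1.
The Jacobi symbol (71|125) = +1 (Zolotarev) agrees.

+1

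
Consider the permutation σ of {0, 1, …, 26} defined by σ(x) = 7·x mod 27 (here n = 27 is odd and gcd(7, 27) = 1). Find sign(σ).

Trace 16: π^k(16) = [16, 4, 1, 7, 22, 19, 25] for k=0..6.
Cycle type of π: 9×2 + 3×2 + 1×3; total 7 cycles.
sign(π) = (−1)^{n − #cycles} = (−1)^{27−7} = (−1)^20 = +1.
Check: (7/27) = +1 by Zolotarev.

+1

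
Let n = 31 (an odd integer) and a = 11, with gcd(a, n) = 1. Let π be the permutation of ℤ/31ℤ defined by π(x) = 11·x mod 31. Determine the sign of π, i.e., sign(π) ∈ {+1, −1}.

-1

Orbit of 12 under x↦11x: [12, 8, 26, 7, 15, 10, 17]… (length divides ord_31(11)).
The orbit structure of x ↦ 11x mod 31: 2 orbits of sizes [30, 1].
2 cycles on 31: each ℓ→(−1)^(ℓ−1), product (−1)^29 = -1.
The Jacobi symbol (11|31) = -1 (Zolotarev) agrees.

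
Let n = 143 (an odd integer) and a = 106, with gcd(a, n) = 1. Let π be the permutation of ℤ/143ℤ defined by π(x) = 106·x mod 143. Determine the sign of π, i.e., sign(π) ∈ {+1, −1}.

+1

Trace 27: π^k(27) = [27, 2, 69, 21, 81, 6, 64] for k=0..6.
The orbit structure of x ↦ 106x mod 143: 5 orbits of sizes [60, 60, 12, 10, 1].
n − c = 143 − 5 = 138; sign = (−1)^138 = +1.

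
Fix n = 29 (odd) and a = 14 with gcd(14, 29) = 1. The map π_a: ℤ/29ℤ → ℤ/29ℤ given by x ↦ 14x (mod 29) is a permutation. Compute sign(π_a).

Orbit of 21 under x↦14x: [21, 4, 27, 1, 14, 22, 18]… (length divides ord_29(14)).
2 cycles of lengths [28, 1].
n − c = 29 − 2 = 27; sign = (−1)^27 = -1.

-1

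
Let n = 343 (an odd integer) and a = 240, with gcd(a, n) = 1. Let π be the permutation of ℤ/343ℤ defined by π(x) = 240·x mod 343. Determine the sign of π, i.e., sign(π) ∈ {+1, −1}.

Trace 25: π^k(25) = [25, 169, 86, 60, 337, 275, 144] for k=0..6.
Decompose π into cycles: lengths [147, 147, 21, 21, 3, 3, 1] (7 cycles, including the fixed point 0).
sign(π) = (−1)^{n − #cycles} = (−1)^{343−7} = (−1)^336 = +1.
Check: (240/343) = +1 by Zolotarev.

+1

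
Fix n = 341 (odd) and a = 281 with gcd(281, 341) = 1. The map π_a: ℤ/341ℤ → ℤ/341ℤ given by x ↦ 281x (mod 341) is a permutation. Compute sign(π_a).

Trace 1: π^k(1) = [1, 281, 190, 194, 295, 32, 126] for k=0..6.
Cycle lengths of π_281 on ℤ/341ℤ: [10, 10, 10, 10, 10, 10, 10, 10, 10, 10, 10, 10, 10, 10, 10, 10, 10, 10, 10, 10, 10, 10, 10, 10, 10, 10, 10, 10, 10, 10, 10, 5, 5, 5, 5, 5, 5, 1]; 38 cycles in total.
n − c = 341 − 38 = 303; sign = (−1)^303 = -1.

-1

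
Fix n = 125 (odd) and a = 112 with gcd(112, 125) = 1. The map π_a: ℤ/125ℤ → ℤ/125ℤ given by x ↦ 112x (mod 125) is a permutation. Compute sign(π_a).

Orbit of 12 under x↦112x: [12, 94, 28, 11, 107, 109, 83]… (length divides ord_125(112)).
π_112 has 4 disjoint cycles with lengths [100, 20, 4, 1] on {0,…,124}.
With 4 cycles on 125 points, sign = (−1)^{125−4} = -1.
The Jacobi symbol (112|125) = -1 (Zolotarev) agrees.

-1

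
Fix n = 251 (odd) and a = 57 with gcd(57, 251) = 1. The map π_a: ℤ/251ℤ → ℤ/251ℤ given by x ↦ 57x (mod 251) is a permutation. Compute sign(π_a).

Start at x=50: 50 → 89 → 53 → 9 → 11 → 125 → 97 → … (one orbit).
2 cycles of lengths [250, 1].
With 2 cycles on 251 points, sign = (−1)^{251−2} = -1.
Zolotarev: (57|251) = -1, matching the cycle-count sign.

-1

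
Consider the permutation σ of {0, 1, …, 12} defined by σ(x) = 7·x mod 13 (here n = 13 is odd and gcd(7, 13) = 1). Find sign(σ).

-1

Orbit of 6 under x↦7x: [6, 3, 8, 4, 2, 1, 7]… (length divides ord_13(7)).
Decompose π into cycles: lengths [12, 1] (2 cycles, including the fixed point 0).
n − c = 13 − 2 = 11; sign = (−1)^11 = -1.
Zolotarev: (7|13) = -1, matching the cycle-count sign.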